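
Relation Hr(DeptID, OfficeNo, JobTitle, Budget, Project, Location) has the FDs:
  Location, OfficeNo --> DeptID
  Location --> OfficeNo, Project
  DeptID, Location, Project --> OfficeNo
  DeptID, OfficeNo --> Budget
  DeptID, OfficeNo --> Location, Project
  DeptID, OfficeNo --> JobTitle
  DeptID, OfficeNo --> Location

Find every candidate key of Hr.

{Location}⁺ = {Budget, DeptID, JobTitle, Location, OfficeNo, Project}, which is every attribute, so {Location} is a candidate key.
{DeptID, OfficeNo}⁺ = {Budget, DeptID, JobTitle, Location, OfficeNo, Project}, which is every attribute, so {DeptID, OfficeNo} is a candidate key.
Any other superkey properly contains one of these, so there are no further candidate keys.

{DeptID, OfficeNo}, {Location}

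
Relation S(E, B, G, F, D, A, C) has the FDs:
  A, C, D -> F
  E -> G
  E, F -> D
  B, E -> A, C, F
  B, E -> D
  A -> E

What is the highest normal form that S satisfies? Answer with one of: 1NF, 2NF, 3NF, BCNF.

1NF

Candidate keys: {A, B}, {B, E}. Prime attributes: {A, B, E}.
A, C, D -> F: {A, C, D}⁺ = {A, C, D, E, F, G}, which is not all of the attributes, so the left side is not a superkey — BCNF is violated.
A, C, D -> F determines the non-prime attribute {F} from a non-superkey — 3NF is violated.
Since {A} ⊂ {A, B} and {A}⁺ ⊇ {G} with {G} non-prime, there is a partial dependency; 2NF fails.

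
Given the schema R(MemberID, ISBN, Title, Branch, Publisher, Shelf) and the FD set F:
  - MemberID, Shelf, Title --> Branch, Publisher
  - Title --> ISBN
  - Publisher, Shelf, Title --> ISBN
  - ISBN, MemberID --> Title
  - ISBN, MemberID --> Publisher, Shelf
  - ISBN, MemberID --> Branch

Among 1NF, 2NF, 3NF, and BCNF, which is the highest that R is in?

Candidate keys: {ISBN, MemberID}, {MemberID, Title}. Prime attributes: {ISBN, MemberID, Title}.
Title --> ISBN breaks BCNF: {Title}⁺ = {ISBN, Title}, so {Title} is not a superkey.
But every attribute on its right side ({ISBN}) is prime, and the same holds for every other non-superkey FD, so 3NF still holds.

3NF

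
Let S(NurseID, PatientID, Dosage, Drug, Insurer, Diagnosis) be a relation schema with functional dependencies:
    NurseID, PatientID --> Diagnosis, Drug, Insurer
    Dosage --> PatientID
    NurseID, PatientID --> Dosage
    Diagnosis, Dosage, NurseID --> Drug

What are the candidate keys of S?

{Dosage, NurseID}, {NurseID, PatientID}

No FD produces {NurseID}, so it must be in every candidate key.
{Dosage, NurseID} is a candidate key since {Dosage, NurseID}⁺ = {Diagnosis, Dosage, Drug, Insurer, NurseID, PatientID} covers every attribute.
{NurseID, PatientID} is a candidate key since {NurseID, PatientID}⁺ = {Diagnosis, Dosage, Drug, Insurer, NurseID, PatientID} covers every attribute.
No proper subset of any of these is a key, and no other minimal superkey exists.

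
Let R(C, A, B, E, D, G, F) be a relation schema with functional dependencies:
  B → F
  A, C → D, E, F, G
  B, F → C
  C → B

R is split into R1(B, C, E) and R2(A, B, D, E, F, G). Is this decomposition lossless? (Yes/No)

Yes

R1 ∩ R2 = {B, E}; its closure under F is {B, C, E, F}.
This includes all of R1, so the common attributes are a superkey of R1 — the join is lossless.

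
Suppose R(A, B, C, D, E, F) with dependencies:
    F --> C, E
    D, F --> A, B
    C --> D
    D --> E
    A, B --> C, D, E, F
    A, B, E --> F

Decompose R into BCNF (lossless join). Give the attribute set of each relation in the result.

{A, B, C, F}; {C, D}; {D, E}

Candidate keys of the original relation: {A, B}, {F}.
{A, B, C, D, E, F}: {C} determines {C, D, E} here but is not a superkey — split on C --> D, E, giving {C, D, E} and {A, B, C, F}.
{C, D, E}: {D} determines {D, E} here but is not a superkey — split on D --> E, giving {D, E} and {C, D}.
{D, E} has no BCNF violation.
{C, D} has no BCNF violation.
{A, B, C, F} has no BCNF violation.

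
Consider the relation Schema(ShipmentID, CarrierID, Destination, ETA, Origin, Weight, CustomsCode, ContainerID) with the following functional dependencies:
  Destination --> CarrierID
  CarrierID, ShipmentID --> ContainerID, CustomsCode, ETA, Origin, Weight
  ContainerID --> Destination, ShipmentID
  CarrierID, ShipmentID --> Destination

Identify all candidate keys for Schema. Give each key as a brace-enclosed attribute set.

{CarrierID, ShipmentID}, {ContainerID}, {Destination, ShipmentID}

{ContainerID}⁺ = {CarrierID, ContainerID, CustomsCode, Destination, ETA, Origin, ShipmentID, Weight}, which is every attribute, so {ContainerID} is a candidate key.
{CarrierID, ShipmentID}⁺ = {CarrierID, ContainerID, CustomsCode, Destination, ETA, Origin, ShipmentID, Weight}, which is every attribute, so {CarrierID, ShipmentID} is a candidate key.
{Destination, ShipmentID}⁺ = {CarrierID, ContainerID, CustomsCode, Destination, ETA, Origin, ShipmentID, Weight}, which is every attribute, so {Destination, ShipmentID} is a candidate key.
No proper subset of any of these is a key, and no other minimal superkey exists.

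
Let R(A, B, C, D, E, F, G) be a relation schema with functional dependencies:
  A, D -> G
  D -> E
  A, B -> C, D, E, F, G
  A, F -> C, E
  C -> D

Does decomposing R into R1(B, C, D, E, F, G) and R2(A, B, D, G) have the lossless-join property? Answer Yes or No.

The shared attributes are {B, D, G} and {B, D, G}⁺ = {B, D, E, G}.
The closure covers neither R1 nor R2 entirely; the join is not lossless.

No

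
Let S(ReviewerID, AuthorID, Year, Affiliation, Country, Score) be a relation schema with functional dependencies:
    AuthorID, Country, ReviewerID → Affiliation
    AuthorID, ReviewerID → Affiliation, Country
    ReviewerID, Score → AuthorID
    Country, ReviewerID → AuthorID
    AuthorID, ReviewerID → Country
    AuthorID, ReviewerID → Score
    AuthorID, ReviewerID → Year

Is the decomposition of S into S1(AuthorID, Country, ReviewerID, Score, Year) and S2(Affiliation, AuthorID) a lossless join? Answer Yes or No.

No

The shared attributes are {AuthorID} and {AuthorID}⁺ = {AuthorID}.
S1 ⊄ {AuthorID} and S2 ⊄ {AuthorID}, so the split is lossy.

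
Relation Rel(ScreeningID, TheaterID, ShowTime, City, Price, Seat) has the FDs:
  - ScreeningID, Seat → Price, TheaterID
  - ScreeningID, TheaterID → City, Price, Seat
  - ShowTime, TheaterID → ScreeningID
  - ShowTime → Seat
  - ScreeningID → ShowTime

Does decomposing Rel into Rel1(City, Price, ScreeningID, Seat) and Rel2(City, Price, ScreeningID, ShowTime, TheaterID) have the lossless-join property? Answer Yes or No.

The shared attributes are {City, Price, ScreeningID} and {City, Price, ScreeningID}⁺ = {City, Price, ScreeningID, Seat, ShowTime, TheaterID}.
Since Rel1 ⊆ {City, Price, ScreeningID, Seat, ShowTime, TheaterID}, the intersection is a superkey of Rel1; the decomposition is lossless.

Yes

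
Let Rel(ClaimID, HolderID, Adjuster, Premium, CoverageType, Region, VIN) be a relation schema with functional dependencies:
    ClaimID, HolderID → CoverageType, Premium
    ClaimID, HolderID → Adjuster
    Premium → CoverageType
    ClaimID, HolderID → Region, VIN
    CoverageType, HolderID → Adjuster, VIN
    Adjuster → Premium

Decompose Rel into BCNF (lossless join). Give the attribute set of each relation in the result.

Candidate key of the original relation: {ClaimID, HolderID}.
Within {Adjuster, ClaimID, CoverageType, HolderID, Premium, Region, VIN}: {Premium}⁺ ∩ {Adjuster, ClaimID, CoverageType, HolderID, Premium, Region, VIN} = {CoverageType, Premium}, not the whole set, so Premium → CoverageType violates BCNF; decompose into {CoverageType, Premium} and {Adjuster, ClaimID, HolderID, Premium, Region, VIN}.
{CoverageType, Premium} has no BCNF violation.
Within {Adjuster, ClaimID, HolderID, Premium, Region, VIN}: {Adjuster}⁺ ∩ {Adjuster, ClaimID, HolderID, Premium, Region, VIN} = {Adjuster, Premium}, not the whole set, so Adjuster → Premium violates BCNF; decompose into {Adjuster, Premium} and {Adjuster, ClaimID, HolderID, Region, VIN}.
{Adjuster, Premium} has no BCNF violation.
Within {Adjuster, ClaimID, HolderID, Region, VIN}: {Adjuster, HolderID}⁺ ∩ {Adjuster, ClaimID, HolderID, Region, VIN} = {Adjuster, HolderID, VIN}, not the whole set, so Adjuster, HolderID → VIN violates BCNF; decompose into {Adjuster, HolderID, VIN} and {Adjuster, ClaimID, HolderID, Region}.
{Adjuster, HolderID, VIN} has no BCNF violation.
{Adjuster, ClaimID, HolderID, Region} has no BCNF violation.

{Adjuster, ClaimID, HolderID, Region}; {Adjuster, HolderID, VIN}; {Adjuster, Premium}; {CoverageType, Premium}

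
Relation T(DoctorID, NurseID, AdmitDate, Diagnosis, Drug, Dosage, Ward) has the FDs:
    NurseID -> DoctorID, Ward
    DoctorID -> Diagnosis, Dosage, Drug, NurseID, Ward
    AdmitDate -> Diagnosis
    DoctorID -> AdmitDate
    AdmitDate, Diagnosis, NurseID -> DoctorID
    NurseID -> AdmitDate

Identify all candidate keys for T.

{DoctorID}⁺ = {AdmitDate, Diagnosis, DoctorID, Dosage, Drug, NurseID, Ward}, which is every attribute, so {DoctorID} is a candidate key.
{NurseID}⁺ = {AdmitDate, Diagnosis, DoctorID, Dosage, Drug, NurseID, Ward}, which is every attribute, so {NurseID} is a candidate key.
No proper subset of any of these is a key, and no other minimal superkey exists.

{DoctorID}, {NurseID}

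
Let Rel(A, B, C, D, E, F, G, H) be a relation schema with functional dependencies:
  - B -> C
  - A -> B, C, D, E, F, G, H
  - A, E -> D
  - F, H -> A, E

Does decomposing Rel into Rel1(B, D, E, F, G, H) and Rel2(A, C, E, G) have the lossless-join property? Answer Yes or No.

No

Common attributes: {E, G}; their closure is {E, G}.
Neither Rel1 nor Rel2 is contained in that closure, so the decomposition is lossy.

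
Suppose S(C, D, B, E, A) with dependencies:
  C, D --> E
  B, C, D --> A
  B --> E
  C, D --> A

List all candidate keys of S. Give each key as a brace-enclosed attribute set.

No FD produces {B, C, D}, so they must be in every candidate key.
{B, C, D} is a candidate key since {B, C, D}⁺ = {A, B, C, D, E} covers every attribute.
No smaller or unrelated set reaches every attribute, so there are no other keys.

{B, C, D}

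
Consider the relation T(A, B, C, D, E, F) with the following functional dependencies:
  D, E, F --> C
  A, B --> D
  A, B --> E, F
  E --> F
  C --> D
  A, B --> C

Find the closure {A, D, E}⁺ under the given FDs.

{A, C, D, E, F}

Start with {A, D, E}.
E --> F applies; add {F} → now {A, D, E, F}.
D, E, F --> C applies; add {C} → now {A, C, D, E, F}.
No further FD applies.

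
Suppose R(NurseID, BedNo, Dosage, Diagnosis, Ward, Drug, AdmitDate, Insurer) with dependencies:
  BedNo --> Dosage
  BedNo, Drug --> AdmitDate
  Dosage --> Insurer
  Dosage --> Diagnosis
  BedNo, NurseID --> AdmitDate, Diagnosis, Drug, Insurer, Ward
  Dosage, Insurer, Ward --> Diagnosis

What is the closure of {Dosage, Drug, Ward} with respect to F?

Start with {Dosage, Drug, Ward}.
Dosage --> Insurer applies; add {Insurer} → now {Dosage, Drug, Insurer, Ward}.
Dosage --> Diagnosis applies; add {Diagnosis} → now {Diagnosis, Dosage, Drug, Insurer, Ward}.
No further FD applies.

{Diagnosis, Dosage, Drug, Insurer, Ward}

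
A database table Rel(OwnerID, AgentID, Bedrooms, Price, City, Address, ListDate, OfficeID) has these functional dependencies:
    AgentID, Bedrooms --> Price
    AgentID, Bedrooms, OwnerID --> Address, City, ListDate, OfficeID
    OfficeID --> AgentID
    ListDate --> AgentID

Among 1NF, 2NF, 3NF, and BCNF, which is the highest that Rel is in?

Candidate keys: {AgentID, Bedrooms, OwnerID}, {Bedrooms, ListDate, OwnerID}, {Bedrooms, OfficeID, OwnerID}. Prime attributes: {AgentID, Bedrooms, ListDate, OfficeID, OwnerID}.
AgentID, Bedrooms --> Price breaks BCNF: {AgentID, Bedrooms}⁺ = {AgentID, Bedrooms, Price}, so {AgentID, Bedrooms} is not a superkey.
Because {Price} is non-prime and the left side of AgentID, Bedrooms --> Price is not a superkey, the relation is not in 3NF.
Since {AgentID, Bedrooms} ⊂ {AgentID, Bedrooms, OwnerID} and {AgentID, Bedrooms}⁺ ⊇ {Price} with {Price} non-prime, there is a partial dependency; 2NF fails.

1NF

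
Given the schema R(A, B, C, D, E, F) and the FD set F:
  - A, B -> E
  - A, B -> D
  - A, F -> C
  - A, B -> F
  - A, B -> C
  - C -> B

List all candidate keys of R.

Attributes never on any right-hand side: {A} — every candidate key must contain it.
{A, B}⁺ = {A, B, C, D, E, F} — all of the relation — so {A, B} is a candidate key.
{A, C}⁺ = {A, B, C, D, E, F} — all of the relation — so {A, C} is a candidate key.
{A, F}⁺ = {A, B, C, D, E, F} — all of the relation — so {A, F} is a candidate key.
Any other superkey properly contains one of these, so there are no further candidate keys.

{A, B}, {A, C}, {A, F}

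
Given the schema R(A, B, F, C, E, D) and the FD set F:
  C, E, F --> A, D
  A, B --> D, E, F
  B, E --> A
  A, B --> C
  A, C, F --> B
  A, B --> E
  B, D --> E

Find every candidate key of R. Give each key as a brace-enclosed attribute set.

{A, B}, {A, C, F}, {B, D}, {B, E}, {C, E, F}

{A, B}⁺ = {A, B, C, D, E, F}, which is every attribute, so {A, B} is a candidate key.
{B, D}⁺ = {A, B, C, D, E, F}, which is every attribute, so {B, D} is a candidate key.
{B, E}⁺ = {A, B, C, D, E, F}, which is every attribute, so {B, E} is a candidate key.
{A, C, F}⁺ = {A, B, C, D, E, F}, which is every attribute, so {A, C, F} is a candidate key.
{C, E, F}⁺ = {A, B, C, D, E, F}, which is every attribute, so {C, E, F} is a candidate key.
These are minimal and exhaustive — every other superkey contains one of them.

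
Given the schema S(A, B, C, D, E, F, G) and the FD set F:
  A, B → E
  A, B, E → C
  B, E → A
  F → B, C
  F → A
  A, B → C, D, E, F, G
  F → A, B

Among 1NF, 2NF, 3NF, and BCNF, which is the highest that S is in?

Candidate keys: {A, B}, {B, E}, {F}. Prime attributes: {A, B, E, F}.
Each dependency's left side is a superkey — BCNF holds.

BCNF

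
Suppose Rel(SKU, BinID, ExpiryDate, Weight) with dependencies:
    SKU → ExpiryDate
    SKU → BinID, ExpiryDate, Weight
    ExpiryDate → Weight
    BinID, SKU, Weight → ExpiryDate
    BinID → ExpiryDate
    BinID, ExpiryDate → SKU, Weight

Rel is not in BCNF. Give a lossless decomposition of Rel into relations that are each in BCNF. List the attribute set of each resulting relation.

{BinID, ExpiryDate, SKU}; {ExpiryDate, Weight}

Candidate keys of the original relation: {BinID}, {SKU}.
In {BinID, ExpiryDate, SKU, Weight}, {ExpiryDate} is not a superkey ({ExpiryDate}⁺ restricted to this set is {ExpiryDate, Weight}), so split on ExpiryDate → Weight into {ExpiryDate, Weight} and {BinID, ExpiryDate, SKU}.
{ExpiryDate, Weight} is in BCNF.
{BinID, ExpiryDate, SKU} is in BCNF.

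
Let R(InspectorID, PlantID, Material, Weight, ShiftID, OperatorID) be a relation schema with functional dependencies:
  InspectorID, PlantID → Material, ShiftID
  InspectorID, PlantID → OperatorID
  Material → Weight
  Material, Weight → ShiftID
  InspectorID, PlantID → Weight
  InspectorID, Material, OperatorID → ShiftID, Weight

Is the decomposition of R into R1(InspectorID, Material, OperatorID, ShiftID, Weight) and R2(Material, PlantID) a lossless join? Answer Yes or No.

Common attributes: {Material}; their closure is {Material, ShiftID, Weight}.
R1 ⊄ {Material, ShiftID, Weight} and R2 ⊄ {Material, ShiftID, Weight}, so the split is lossy.

No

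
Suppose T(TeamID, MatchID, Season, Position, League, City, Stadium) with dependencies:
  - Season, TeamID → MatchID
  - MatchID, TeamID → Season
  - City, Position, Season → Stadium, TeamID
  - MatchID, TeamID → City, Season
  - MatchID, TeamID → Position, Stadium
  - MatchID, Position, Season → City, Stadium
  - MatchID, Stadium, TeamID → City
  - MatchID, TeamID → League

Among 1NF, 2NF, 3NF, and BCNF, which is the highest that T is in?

Candidate keys: {City, Position, Season}, {MatchID, Position, Season}, {MatchID, TeamID}, {Season, TeamID}. Prime attributes: {City, MatchID, Position, Season, TeamID}.
The left-hand side of every FD is a superkey, so BCNF is satisfied.

BCNF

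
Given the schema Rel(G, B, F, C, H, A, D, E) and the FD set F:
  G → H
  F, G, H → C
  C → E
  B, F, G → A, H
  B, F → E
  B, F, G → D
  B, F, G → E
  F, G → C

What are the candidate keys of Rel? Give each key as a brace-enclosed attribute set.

{B, F, G}

Attributes never on any right-hand side: {B, F, G} — every candidate key must contain all of them.
{B, F, G}⁺ = {A, B, C, D, E, F, G, H} — all of the relation — so {B, F, G} is a candidate key.
No other minimal set has full closure, so this is the only candidate key.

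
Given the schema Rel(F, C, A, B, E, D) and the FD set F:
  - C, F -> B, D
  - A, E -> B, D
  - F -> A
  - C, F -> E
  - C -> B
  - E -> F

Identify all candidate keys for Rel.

{C, E}, {C, F}

Attributes never on any right-hand side: {C} — every candidate key must contain it.
{C, E}⁺ = {A, B, C, D, E, F}, which is every attribute, so {C, E} is a candidate key.
{C, F}⁺ = {A, B, C, D, E, F}, which is every attribute, so {C, F} is a candidate key.
Any other superkey properly contains one of these, so there are no further candidate keys.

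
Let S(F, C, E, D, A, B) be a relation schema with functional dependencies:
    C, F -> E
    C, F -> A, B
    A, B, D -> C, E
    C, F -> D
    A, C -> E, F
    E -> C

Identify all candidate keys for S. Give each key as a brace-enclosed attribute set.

{A, B, D}, {A, C}, {A, E}, {C, F}, {E, F}

{A, C}⁺ = {A, B, C, D, E, F}, which is every attribute, so {A, C} is a candidate key.
{A, E}⁺ = {A, B, C, D, E, F}, which is every attribute, so {A, E} is a candidate key.
{C, F}⁺ = {A, B, C, D, E, F}, which is every attribute, so {C, F} is a candidate key.
{E, F}⁺ = {A, B, C, D, E, F}, which is every attribute, so {E, F} is a candidate key.
{A, B, D}⁺ = {A, B, C, D, E, F}, which is every attribute, so {A, B, D} is a candidate key.
These are minimal and exhaustive — every other superkey contains one of them.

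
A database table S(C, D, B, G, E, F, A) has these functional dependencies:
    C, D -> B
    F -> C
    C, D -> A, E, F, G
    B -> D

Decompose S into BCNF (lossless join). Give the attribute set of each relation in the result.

{A, B, E, F, G}; {B, D}; {C, F}

Candidate keys of the original relation: {B, C}, {B, F}, {C, D}, {D, F}.
In {A, B, C, D, E, F, G}, {F} is not a superkey ({F}⁺ restricted to this set is {C, F}), so split on F -> C into {C, F} and {A, B, D, E, F, G}.
{C, F}: every determinant is a superkey — BCNF.
In {A, B, D, E, F, G}, {B} is not a superkey ({B}⁺ restricted to this set is {B, D}), so split on B -> D into {B, D} and {A, B, E, F, G}.
{B, D}: every determinant is a superkey — BCNF.
{A, B, E, F, G}: every determinant is a superkey — BCNF.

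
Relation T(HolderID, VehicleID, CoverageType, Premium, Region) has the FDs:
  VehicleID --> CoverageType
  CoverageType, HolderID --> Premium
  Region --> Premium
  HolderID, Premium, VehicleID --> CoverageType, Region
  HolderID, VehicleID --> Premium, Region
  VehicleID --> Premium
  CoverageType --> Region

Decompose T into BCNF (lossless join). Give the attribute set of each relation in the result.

Candidate key of the original relation: {HolderID, VehicleID}.
Within {CoverageType, HolderID, Premium, Region, VehicleID}: {VehicleID}⁺ ∩ {CoverageType, HolderID, Premium, Region, VehicleID} = {CoverageType, Premium, Region, VehicleID}, not the whole set, so VehicleID --> CoverageType, Premium, Region violates BCNF; decompose into {CoverageType, Premium, Region, VehicleID} and {HolderID, VehicleID}.
Within {CoverageType, Premium, Region, VehicleID}: {Region}⁺ ∩ {CoverageType, Premium, Region, VehicleID} = {Premium, Region}, not the whole set, so Region --> Premium violates BCNF; decompose into {Premium, Region} and {CoverageType, Region, VehicleID}.
{Premium, Region}: every determinant is a superkey — BCNF.
Within {CoverageType, Region, VehicleID}: {CoverageType}⁺ ∩ {CoverageType, Region, VehicleID} = {CoverageType, Region}, not the whole set, so CoverageType --> Region violates BCNF; decompose into {CoverageType, Region} and {CoverageType, VehicleID}.
{CoverageType, Region}: every determinant is a superkey — BCNF.
{CoverageType, VehicleID}: every determinant is a superkey — BCNF.
{HolderID, VehicleID}: every determinant is a superkey — BCNF.

{CoverageType, Region}; {CoverageType, VehicleID}; {HolderID, VehicleID}; {Premium, Region}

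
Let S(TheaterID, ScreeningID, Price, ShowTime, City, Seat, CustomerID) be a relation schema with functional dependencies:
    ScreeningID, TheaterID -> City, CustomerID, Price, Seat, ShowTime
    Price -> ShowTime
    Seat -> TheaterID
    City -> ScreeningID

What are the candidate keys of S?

{City, Seat} is a candidate key since {City, Seat}⁺ = {City, CustomerID, Price, ScreeningID, Seat, ShowTime, TheaterID} covers every attribute.
{City, TheaterID} is a candidate key since {City, TheaterID}⁺ = {City, CustomerID, Price, ScreeningID, Seat, ShowTime, TheaterID} covers every attribute.
{ScreeningID, Seat} is a candidate key since {ScreeningID, Seat}⁺ = {City, CustomerID, Price, ScreeningID, Seat, ShowTime, TheaterID} covers every attribute.
{ScreeningID, TheaterID} is a candidate key since {ScreeningID, TheaterID}⁺ = {City, CustomerID, Price, ScreeningID, Seat, ShowTime, TheaterID} covers every attribute.
Any other superkey properly contains one of these, so there are no further candidate keys.

{City, Seat}, {City, TheaterID}, {ScreeningID, Seat}, {ScreeningID, TheaterID}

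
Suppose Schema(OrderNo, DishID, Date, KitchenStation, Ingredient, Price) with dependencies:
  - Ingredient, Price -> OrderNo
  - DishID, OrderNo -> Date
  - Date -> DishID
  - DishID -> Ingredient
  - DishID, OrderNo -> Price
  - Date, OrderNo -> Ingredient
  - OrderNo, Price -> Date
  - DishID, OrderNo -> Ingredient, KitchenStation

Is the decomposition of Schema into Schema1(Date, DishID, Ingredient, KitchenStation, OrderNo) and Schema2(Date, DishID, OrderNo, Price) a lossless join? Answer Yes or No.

Yes

The shared attributes are {Date, DishID, OrderNo} and {Date, DishID, OrderNo}⁺ = {Date, DishID, Ingredient, KitchenStation, OrderNo, Price}.
This includes all of Schema1, so the common attributes are a superkey of Schema1 — the join is lossless.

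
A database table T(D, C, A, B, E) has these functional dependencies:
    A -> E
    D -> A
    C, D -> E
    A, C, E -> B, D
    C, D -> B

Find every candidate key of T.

Attributes never on any right-hand side: {C} — every candidate key must contain it.
{A, C}⁺ = {A, B, C, D, E}, which is every attribute, so {A, C} is a candidate key.
{C, D}⁺ = {A, B, C, D, E}, which is every attribute, so {C, D} is a candidate key.
These are minimal and exhaustive — every other superkey contains one of them.

{A, C}, {C, D}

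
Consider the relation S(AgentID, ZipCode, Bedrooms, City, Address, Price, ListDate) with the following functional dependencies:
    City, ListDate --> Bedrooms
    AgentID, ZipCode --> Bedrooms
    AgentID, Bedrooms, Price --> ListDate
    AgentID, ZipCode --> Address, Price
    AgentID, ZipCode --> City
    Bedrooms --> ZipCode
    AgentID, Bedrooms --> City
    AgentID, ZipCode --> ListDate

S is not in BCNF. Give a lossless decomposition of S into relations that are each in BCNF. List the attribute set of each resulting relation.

{Address, AgentID, City, ListDate, Price}; {Bedrooms, City, ListDate}; {Bedrooms, ZipCode}

Candidate keys of the original relation: {AgentID, Bedrooms}, {AgentID, City, ListDate}, {AgentID, ZipCode}.
Within {Address, AgentID, Bedrooms, City, ListDate, Price, ZipCode}: {City, ListDate}⁺ ∩ {Address, AgentID, Bedrooms, City, ListDate, Price, ZipCode} = {Bedrooms, City, ListDate, ZipCode}, not the whole set, so City, ListDate --> Bedrooms, ZipCode violates BCNF; decompose into {Bedrooms, City, ListDate, ZipCode} and {Address, AgentID, City, ListDate, Price}.
Within {Bedrooms, City, ListDate, ZipCode}: {Bedrooms}⁺ ∩ {Bedrooms, City, ListDate, ZipCode} = {Bedrooms, ZipCode}, not the whole set, so Bedrooms --> ZipCode violates BCNF; decompose into {Bedrooms, ZipCode} and {Bedrooms, City, ListDate}.
{Bedrooms, ZipCode} has no BCNF violation.
{Bedrooms, City, ListDate} has no BCNF violation.
{Address, AgentID, City, ListDate, Price} has no BCNF violation.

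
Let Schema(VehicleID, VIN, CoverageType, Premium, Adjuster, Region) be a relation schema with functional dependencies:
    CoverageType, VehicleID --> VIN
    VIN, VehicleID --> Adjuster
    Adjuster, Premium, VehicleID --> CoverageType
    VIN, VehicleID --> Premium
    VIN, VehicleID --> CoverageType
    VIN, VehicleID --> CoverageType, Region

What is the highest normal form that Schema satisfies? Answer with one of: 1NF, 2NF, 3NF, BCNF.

Candidate keys: {Adjuster, Premium, VehicleID}, {CoverageType, VehicleID}, {VIN, VehicleID}. Prime attributes: {Adjuster, CoverageType, Premium, VIN, VehicleID}.
Each dependency's left side is a superkey — BCNF holds.

BCNF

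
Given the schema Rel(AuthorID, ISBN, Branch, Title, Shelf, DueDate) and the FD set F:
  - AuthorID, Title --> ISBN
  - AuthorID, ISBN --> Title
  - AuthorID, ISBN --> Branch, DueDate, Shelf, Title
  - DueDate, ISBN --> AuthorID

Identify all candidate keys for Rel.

{AuthorID, ISBN}, {AuthorID, Title}, {DueDate, ISBN}

{AuthorID, ISBN}⁺ = {AuthorID, Branch, DueDate, ISBN, Shelf, Title} — all of the relation — so {AuthorID, ISBN} is a candidate key.
{AuthorID, Title}⁺ = {AuthorID, Branch, DueDate, ISBN, Shelf, Title} — all of the relation — so {AuthorID, Title} is a candidate key.
{DueDate, ISBN}⁺ = {AuthorID, Branch, DueDate, ISBN, Shelf, Title} — all of the relation — so {DueDate, ISBN} is a candidate key.
Any other superkey properly contains one of these, so there are no further candidate keys.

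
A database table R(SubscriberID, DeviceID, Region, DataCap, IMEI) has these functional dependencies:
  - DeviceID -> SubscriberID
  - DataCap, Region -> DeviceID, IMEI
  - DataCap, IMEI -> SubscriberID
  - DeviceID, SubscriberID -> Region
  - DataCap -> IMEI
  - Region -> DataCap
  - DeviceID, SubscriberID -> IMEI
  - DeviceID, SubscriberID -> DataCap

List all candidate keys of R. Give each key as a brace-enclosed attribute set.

{DeviceID} is a candidate key since {DeviceID}⁺ = {DataCap, DeviceID, IMEI, Region, SubscriberID} covers every attribute.
{Region} is a candidate key since {Region}⁺ = {DataCap, DeviceID, IMEI, Region, SubscriberID} covers every attribute.
These are minimal and exhaustive — every other superkey contains one of them.

{DeviceID}, {Region}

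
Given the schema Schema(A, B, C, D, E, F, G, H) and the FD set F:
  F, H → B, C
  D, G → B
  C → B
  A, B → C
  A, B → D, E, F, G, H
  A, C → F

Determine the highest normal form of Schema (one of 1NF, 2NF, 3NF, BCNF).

3NF

Candidate keys: {A, B}, {A, C}, {A, D, G}, {A, F, H}. Prime attributes: {A, B, C, D, F, G, H}.
F, H → B, C: {F, H}⁺ = {B, C, F, H}, which is not all of the attributes, so the left side is not a superkey — BCNF is violated.
But every attribute on its right side ({B, C}) is prime, and the same holds for every other non-superkey FD, so 3NF still holds.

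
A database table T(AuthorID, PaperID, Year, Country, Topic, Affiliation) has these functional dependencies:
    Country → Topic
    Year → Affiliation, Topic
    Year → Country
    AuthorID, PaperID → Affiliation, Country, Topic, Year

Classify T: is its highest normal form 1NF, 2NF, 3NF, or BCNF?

2NF

Candidate key: {AuthorID, PaperID}. Prime attributes: {AuthorID, PaperID}.
Country → Topic breaks BCNF: {Country}⁺ = {Country, Topic}, so {Country} is not a superkey.
Because {Topic} is non-prime and the left side of Country → Topic is not a superkey, the relation is not in 3NF.
Checking every proper subset of each key, none determines a non-prime attribute — 2NF is satisfied.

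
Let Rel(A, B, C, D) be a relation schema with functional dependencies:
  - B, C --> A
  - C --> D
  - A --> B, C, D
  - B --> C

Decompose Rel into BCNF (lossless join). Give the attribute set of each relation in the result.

{A, B, C}; {C, D}

Candidate keys of the original relation: {A}, {B}.
Within {A, B, C, D}: {C}⁺ ∩ {A, B, C, D} = {C, D}, not the whole set, so C --> D violates BCNF; decompose into {C, D} and {A, B, C}.
{C, D}: every determinant is a superkey — BCNF.
{A, B, C}: every determinant is a superkey — BCNF.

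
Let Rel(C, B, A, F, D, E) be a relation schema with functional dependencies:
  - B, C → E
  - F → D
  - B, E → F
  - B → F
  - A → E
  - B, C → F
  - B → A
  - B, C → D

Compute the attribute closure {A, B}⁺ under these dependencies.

{A, B, D, E, F}

Start with {A, B}.
B → F applies; add {F} → now {A, B, F}.
A → E applies; add {E} → now {A, B, E, F}.
F → D applies; add {D} → now {A, B, D, E, F}.
No further FD applies.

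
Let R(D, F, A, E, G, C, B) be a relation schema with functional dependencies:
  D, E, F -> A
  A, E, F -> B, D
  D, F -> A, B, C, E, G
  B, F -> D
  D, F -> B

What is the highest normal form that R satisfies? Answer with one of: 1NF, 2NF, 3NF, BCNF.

BCNF

Candidate keys: {A, E, F}, {B, F}, {D, F}. Prime attributes: {A, B, D, E, F}.
The left-hand side of every FD is a superkey, so BCNF is satisfied.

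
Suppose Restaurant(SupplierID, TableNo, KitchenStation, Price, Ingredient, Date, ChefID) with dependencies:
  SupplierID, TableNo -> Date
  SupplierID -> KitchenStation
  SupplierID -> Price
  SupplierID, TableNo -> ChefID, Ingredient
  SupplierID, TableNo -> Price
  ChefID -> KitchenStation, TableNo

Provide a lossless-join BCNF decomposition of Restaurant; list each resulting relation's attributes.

Candidate keys of the original relation: {ChefID, SupplierID}, {SupplierID, TableNo}.
In {ChefID, Date, Ingredient, KitchenStation, Price, SupplierID, TableNo}, {SupplierID} is not a superkey ({SupplierID}⁺ restricted to this set is {KitchenStation, Price, SupplierID}), so split on SupplierID -> KitchenStation, Price into {KitchenStation, Price, SupplierID} and {ChefID, Date, Ingredient, SupplierID, TableNo}.
{KitchenStation, Price, SupplierID}: every determinant is a superkey — BCNF.
In {ChefID, Date, Ingredient, SupplierID, TableNo}, {ChefID} is not a superkey ({ChefID}⁺ restricted to this set is {ChefID, TableNo}), so split on ChefID -> TableNo into {ChefID, TableNo} and {ChefID, Date, Ingredient, SupplierID}.
{ChefID, TableNo}: every determinant is a superkey — BCNF.
{ChefID, Date, Ingredient, SupplierID}: every determinant is a superkey — BCNF.

{ChefID, Date, Ingredient, SupplierID}; {ChefID, TableNo}; {KitchenStation, Price, SupplierID}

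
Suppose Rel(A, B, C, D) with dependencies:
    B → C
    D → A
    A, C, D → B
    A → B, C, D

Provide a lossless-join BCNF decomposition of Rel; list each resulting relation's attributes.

Candidate keys of the original relation: {A}, {D}.
{A, B, C, D}: {B} determines {B, C} here but is not a superkey — split on B → C, giving {B, C} and {A, B, D}.
{B, C}: every determinant is a superkey — BCNF.
{A, B, D}: every determinant is a superkey — BCNF.

{A, B, D}; {B, C}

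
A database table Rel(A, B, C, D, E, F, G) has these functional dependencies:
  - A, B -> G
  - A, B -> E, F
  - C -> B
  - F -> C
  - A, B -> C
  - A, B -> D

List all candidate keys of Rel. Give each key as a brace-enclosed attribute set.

Attributes never on any right-hand side: {A} — every candidate key must contain it.
Closure of {A, B} is {A, B, C, D, E, F, G}, the whole schema; {A, B} is a candidate key.
Closure of {A, C} is {A, B, C, D, E, F, G}, the whole schema; {A, C} is a candidate key.
Closure of {A, F} is {A, B, C, D, E, F, G}, the whole schema; {A, F} is a candidate key.
Any other superkey properly contains one of these, so there are no further candidate keys.

{A, B}, {A, C}, {A, F}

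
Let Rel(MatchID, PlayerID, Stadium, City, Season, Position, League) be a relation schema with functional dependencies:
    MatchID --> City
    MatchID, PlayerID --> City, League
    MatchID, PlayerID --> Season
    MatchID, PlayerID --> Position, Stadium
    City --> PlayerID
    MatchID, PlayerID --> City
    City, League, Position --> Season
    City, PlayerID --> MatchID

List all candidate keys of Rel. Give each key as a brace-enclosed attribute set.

{City}⁺ = {City, League, MatchID, PlayerID, Position, Season, Stadium} — all of the relation — so {City} is a candidate key.
{MatchID}⁺ = {City, League, MatchID, PlayerID, Position, Season, Stadium} — all of the relation — so {MatchID} is a candidate key.
No proper subset of any of these is a key, and no other minimal superkey exists.

{City}, {MatchID}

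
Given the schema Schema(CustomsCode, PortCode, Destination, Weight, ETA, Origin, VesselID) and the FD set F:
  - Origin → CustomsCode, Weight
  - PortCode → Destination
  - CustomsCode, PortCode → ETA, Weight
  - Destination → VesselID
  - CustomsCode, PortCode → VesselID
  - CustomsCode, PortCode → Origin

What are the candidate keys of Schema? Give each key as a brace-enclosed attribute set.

Attributes never on any right-hand side: {PortCode} — every candidate key must contain it.
{CustomsCode, PortCode}⁺ = {CustomsCode, Destination, ETA, Origin, PortCode, VesselID, Weight} — all of the relation — so {CustomsCode, PortCode} is a candidate key.
{Origin, PortCode}⁺ = {CustomsCode, Destination, ETA, Origin, PortCode, VesselID, Weight} — all of the relation — so {Origin, PortCode} is a candidate key.
No proper subset of any of these is a key, and no other minimal superkey exists.

{CustomsCode, PortCode}, {Origin, PortCode}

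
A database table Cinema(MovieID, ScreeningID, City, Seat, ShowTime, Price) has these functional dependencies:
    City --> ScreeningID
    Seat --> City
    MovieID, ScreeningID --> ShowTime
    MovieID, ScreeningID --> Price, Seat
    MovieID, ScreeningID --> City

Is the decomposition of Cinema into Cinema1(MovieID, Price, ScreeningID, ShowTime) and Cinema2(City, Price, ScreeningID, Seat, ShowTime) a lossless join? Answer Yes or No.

No

Common attributes: {Price, ScreeningID, ShowTime}; their closure is {Price, ScreeningID, ShowTime}.
Cinema1 ⊄ {Price, ScreeningID, ShowTime} and Cinema2 ⊄ {Price, ScreeningID, ShowTime}, so the split is lossy.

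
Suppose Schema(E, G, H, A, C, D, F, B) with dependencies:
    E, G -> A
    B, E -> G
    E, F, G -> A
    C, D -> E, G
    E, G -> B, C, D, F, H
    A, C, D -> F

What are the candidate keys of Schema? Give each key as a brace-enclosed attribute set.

{B, E}, {C, D}, {E, G}

{B, E}⁺ = {A, B, C, D, E, F, G, H} — all of the relation — so {B, E} is a candidate key.
{C, D}⁺ = {A, B, C, D, E, F, G, H} — all of the relation — so {C, D} is a candidate key.
{E, G}⁺ = {A, B, C, D, E, F, G, H} — all of the relation — so {E, G} is a candidate key.
No proper subset of any of these is a key, and no other minimal superkey exists.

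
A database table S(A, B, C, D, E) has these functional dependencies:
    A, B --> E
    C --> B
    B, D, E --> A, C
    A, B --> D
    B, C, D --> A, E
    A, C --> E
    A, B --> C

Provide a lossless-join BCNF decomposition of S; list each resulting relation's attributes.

Candidate keys of the original relation: {A, B}, {A, C}, {B, D, E}, {C, D}.
In {A, B, C, D, E}, {C} is not a superkey ({C}⁺ restricted to this set is {B, C}), so split on C --> B into {B, C} and {A, C, D, E}.
{B, C} is in BCNF.
{A, C, D, E} is in BCNF.

{A, C, D, E}; {B, C}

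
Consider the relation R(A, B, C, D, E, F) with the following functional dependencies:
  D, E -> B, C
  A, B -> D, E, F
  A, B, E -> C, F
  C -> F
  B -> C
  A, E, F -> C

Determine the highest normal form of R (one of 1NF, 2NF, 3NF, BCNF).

1NF

Candidate keys: {A, B}, {A, D, E}. Prime attributes: {A, B, D, E}.
D, E -> B, C breaks BCNF: {D, E}⁺ = {B, C, D, E, F}, so {D, E} is not a superkey.
Because {C} is non-prime and the left side of D, E -> B, C is not a superkey, the relation is not in 3NF.
Since {B} ⊂ {A, B} and {B}⁺ ⊇ {C, F} with {C, F} non-prime, there is a partial dependency; 2NF fails.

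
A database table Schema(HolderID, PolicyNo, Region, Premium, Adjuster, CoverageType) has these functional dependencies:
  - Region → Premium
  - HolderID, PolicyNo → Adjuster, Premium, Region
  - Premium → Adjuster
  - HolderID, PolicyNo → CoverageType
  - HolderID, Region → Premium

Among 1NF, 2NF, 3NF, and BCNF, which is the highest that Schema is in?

Candidate key: {HolderID, PolicyNo}. Prime attributes: {HolderID, PolicyNo}.
Region → Premium: {Region}⁺ = {Adjuster, Premium, Region}, which is not all of the attributes, so the left side is not a superkey — BCNF is violated.
Because {Premium} is non-prime and the left side of Region → Premium is not a superkey, the relation is not in 3NF.
No non-prime attribute depends on a proper subset of any candidate key, so 2NF holds.

2NF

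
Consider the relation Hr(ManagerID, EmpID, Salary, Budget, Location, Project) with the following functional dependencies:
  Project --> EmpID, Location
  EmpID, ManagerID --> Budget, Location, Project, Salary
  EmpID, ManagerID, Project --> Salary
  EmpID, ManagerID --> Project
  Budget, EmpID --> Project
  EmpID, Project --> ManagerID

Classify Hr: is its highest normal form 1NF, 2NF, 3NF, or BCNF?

Candidate keys: {Budget, EmpID}, {EmpID, ManagerID}, {Project}. Prime attributes: {Budget, EmpID, ManagerID, Project}.
Each dependency's left side is a superkey — BCNF holds.

BCNF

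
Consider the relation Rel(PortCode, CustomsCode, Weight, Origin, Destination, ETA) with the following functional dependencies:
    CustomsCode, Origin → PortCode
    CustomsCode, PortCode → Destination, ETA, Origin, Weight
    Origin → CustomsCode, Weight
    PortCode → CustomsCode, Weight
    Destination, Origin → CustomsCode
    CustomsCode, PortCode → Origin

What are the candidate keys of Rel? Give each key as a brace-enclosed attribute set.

{Origin}, {PortCode}

Closure of {Origin} is {CustomsCode, Destination, ETA, Origin, PortCode, Weight}, the whole schema; {Origin} is a candidate key.
Closure of {PortCode} is {CustomsCode, Destination, ETA, Origin, PortCode, Weight}, the whole schema; {PortCode} is a candidate key.
These are minimal and exhaustive — every other superkey contains one of them.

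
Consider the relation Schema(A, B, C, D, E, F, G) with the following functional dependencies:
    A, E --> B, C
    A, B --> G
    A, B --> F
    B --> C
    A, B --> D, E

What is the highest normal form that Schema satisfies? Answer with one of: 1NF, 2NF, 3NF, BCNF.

Candidate keys: {A, B}, {A, E}. Prime attributes: {A, B, E}.
B --> C breaks BCNF: {B}⁺ = {B, C}, so {B} is not a superkey.
B --> C has non-prime {C} on the right and a non-superkey on the left, so 3NF fails.
The proper key subset {B} of {A, B} determines non-prime {C}, so the relation is not even in 2NF.

1NF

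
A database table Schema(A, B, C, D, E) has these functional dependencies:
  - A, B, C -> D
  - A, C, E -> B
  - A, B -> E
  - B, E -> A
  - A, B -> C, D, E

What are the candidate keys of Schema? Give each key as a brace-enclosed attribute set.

{A, B}, {A, C, E}, {B, E}

{A, B} is a candidate key since {A, B}⁺ = {A, B, C, D, E} covers every attribute.
{B, E} is a candidate key since {B, E}⁺ = {A, B, C, D, E} covers every attribute.
{A, C, E} is a candidate key since {A, C, E}⁺ = {A, B, C, D, E} covers every attribute.
These are minimal and exhaustive — every other superkey contains one of them.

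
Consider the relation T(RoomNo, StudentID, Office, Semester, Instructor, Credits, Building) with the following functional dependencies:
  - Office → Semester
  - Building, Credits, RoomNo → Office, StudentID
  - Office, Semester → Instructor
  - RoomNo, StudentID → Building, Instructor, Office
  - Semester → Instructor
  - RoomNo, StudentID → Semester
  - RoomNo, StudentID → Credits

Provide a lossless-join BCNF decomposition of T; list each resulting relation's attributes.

{Building, Credits, Office, RoomNo, StudentID}; {Instructor, Semester}; {Office, Semester}

Candidate keys of the original relation: {Building, Credits, RoomNo}, {RoomNo, StudentID}.
In {Building, Credits, Instructor, Office, RoomNo, Semester, StudentID}, {Office} is not a superkey ({Office}⁺ restricted to this set is {Instructor, Office, Semester}), so split on Office → Instructor, Semester into {Instructor, Office, Semester} and {Building, Credits, Office, RoomNo, StudentID}.
In {Instructor, Office, Semester}, {Semester} is not a superkey ({Semester}⁺ restricted to this set is {Instructor, Semester}), so split on Semester → Instructor into {Instructor, Semester} and {Office, Semester}.
{Instructor, Semester} has no BCNF violation.
{Office, Semester} has no BCNF violation.
{Building, Credits, Office, RoomNo, StudentID} has no BCNF violation.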